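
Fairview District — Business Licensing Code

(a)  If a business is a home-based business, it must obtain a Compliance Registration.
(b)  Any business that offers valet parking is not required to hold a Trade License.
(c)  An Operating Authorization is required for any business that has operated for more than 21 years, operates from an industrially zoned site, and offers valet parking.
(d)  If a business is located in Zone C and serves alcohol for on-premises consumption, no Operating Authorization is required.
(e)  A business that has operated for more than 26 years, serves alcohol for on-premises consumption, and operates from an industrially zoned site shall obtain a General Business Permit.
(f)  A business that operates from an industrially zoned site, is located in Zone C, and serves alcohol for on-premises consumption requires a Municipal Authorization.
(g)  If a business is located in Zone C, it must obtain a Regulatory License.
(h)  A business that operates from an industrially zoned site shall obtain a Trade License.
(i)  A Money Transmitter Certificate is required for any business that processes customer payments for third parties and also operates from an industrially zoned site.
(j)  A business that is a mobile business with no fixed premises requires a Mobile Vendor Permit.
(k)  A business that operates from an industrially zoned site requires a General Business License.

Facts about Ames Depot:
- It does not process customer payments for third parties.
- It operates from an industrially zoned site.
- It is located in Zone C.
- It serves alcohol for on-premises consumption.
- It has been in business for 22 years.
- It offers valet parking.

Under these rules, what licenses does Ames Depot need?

General Business License, Municipal Authorization, Regulatory License

(a) operates from an industrially zoned site (not: is a home-based business) → Compliance Registration not required.
(b) offers valet parking → exempt from Trade License.
(c) years in business 22 > 21; operates from an industrially zoned site; offers valet parking → Operating Authorization required.
(d) is located in Zone C; serves alcohol for on-premises consumption → exempt from Operating Authorization.
(e) years in business 22 ≤ 26; serves alcohol for on-premises consumption; operates from an industrially zoned site → General Business Permit not required.
(f) operates from an industrially zoned site; is located in Zone C; serves alcohol for on-premises consumption → Municipal Authorization required.
(g) is located in Zone C → Regulatory License required.
(h) operates from an industrially zoned site → Trade License required.
(i) does not process customer payments for third parties; operates from an industrially zoned site → Money Transmitter Certificate not required.
(j) operates from an industrially zoned site (not: is a mobile business with no fixed premises) → Mobile Vendor Permit not required.
(k) operates from an industrially zoned site → General Business License required.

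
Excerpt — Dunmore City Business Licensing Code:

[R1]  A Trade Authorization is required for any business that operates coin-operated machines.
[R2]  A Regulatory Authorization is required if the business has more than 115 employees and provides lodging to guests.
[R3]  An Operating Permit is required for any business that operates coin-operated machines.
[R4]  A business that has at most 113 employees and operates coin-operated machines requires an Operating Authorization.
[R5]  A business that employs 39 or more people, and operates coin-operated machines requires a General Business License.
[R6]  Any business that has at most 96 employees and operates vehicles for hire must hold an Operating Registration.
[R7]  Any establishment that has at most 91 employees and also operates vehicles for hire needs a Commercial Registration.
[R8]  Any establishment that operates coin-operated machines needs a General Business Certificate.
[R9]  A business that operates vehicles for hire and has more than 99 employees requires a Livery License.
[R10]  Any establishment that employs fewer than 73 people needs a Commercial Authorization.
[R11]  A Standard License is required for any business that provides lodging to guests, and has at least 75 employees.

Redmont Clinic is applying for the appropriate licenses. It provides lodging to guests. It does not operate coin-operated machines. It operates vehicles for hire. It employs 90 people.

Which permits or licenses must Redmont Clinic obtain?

Commercial Registration, Operating Registration, Standard License

[R1] does not operate coin-operated machines → Trade Authorization not required.
[R2] employees 90 ≤ 115; provides lodging to guests → Regulatory Authorization not required.
[R3] does not operate coin-operated machines → Operating Permit not required.
[R4] employees 90 ≤ 113; does not operate coin-operated machines → Operating Authorization not required.
[R5] employees 90 ≥ 39; does not operate coin-operated machines → General Business License not required.
[R6] employees 90 ≤ 96; operates vehicles for hire → Operating Registration required.
[R7] employees 90 ≤ 91; operates vehicles for hire → Commercial Registration required.
[R8] does not operate coin-operated machines → General Business Certificate not required.
[R9] operates vehicles for hire; employees 90 ≤ 99 → Livery License not required.
[R10] employees 90 ≥ 73 → Commercial Authorization not required.
[R11] provides lodging to guests; employees 90 ≥ 75 → Standard License required.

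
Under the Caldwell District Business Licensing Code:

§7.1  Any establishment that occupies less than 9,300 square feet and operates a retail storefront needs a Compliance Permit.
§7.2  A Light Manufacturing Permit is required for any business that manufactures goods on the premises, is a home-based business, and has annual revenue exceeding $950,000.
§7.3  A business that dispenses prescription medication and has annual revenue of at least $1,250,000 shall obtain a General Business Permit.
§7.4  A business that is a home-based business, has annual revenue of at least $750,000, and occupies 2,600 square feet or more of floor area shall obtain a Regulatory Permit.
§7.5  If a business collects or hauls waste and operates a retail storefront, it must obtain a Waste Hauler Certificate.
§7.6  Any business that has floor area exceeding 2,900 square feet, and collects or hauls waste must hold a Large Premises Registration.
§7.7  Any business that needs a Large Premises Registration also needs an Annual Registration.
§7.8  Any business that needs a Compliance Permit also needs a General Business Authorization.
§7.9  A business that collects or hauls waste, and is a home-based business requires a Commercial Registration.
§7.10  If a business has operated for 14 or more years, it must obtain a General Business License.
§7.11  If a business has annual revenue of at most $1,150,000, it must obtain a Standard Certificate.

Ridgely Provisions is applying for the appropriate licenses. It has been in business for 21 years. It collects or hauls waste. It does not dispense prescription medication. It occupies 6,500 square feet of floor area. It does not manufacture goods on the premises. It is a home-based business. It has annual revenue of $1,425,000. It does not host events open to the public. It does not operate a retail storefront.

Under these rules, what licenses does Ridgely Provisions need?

§7.1 floor area 6,500 square feet < 9,300 square feet; does not operate a retail storefront → Compliance Permit not required.
§7.2 does not manufacture goods on the premises; is a home-based business; revenue $1,425,000 > $950,000 → Light Manufacturing Permit not required.
§7.3 does not dispense prescription medication; revenue $1,425,000 ≥ $1,250,000 → General Business Permit not required.
§7.4 is a home-based business; revenue $1,425,000 ≥ $750,000; floor area 6,500 square feet ≥ 2,600 square feet → Regulatory Permit required.
§7.5 collects or hauls waste; does not operate a retail storefront → Waste Hauler Certificate not required.
§7.6 floor area 6,500 square feet > 2,900 square feet; collects or hauls waste → Large Premises Registration required.
§7.7 Large Premises Registration is required → Annual Registration also required.
§7.8 Compliance Permit is not required → no effect.
§7.9 collects or hauls waste; is a home-based business → Commercial Registration required.
§7.10 years in business 21 ≥ 14 → General Business License required.
§7.11 revenue $1,425,000 > $1,150,000 → Standard Certificate not required.

Annual Registration, Commercial Registration, General Business License, Large Premises Registration, Regulatory Permit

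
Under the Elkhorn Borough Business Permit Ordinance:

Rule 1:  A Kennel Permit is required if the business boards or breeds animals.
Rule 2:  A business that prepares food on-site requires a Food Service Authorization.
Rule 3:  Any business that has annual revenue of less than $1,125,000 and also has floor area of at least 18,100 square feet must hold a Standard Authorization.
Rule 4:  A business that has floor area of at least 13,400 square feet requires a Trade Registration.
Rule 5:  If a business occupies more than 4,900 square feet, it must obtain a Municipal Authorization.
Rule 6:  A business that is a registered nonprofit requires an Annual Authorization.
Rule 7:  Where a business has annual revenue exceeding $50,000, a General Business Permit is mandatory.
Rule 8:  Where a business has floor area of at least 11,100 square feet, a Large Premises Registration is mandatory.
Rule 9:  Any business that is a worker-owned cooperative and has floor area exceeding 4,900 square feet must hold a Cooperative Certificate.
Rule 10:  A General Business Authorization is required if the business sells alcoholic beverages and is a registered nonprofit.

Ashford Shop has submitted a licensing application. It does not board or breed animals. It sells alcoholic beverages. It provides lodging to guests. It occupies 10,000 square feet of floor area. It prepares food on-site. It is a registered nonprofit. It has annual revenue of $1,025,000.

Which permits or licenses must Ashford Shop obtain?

Rule 1: does not board or breed animals → Kennel Permit not required.
Rule 2: prepares food on-site → Food Service Authorization required.
Rule 3: revenue $1,025,000 < $1,125,000; floor area 10,000 square feet < 18,100 square feet → Standard Authorization not required.
Rule 4: floor area 10,000 square feet < 13,400 square feet → Trade Registration not required.
Rule 5: floor area 10,000 square feet > 4,900 square feet → Municipal Authorization required.
Rule 6: is a registered nonprofit → Annual Authorization required.
Rule 7: revenue $1,025,000 > $50,000 → General Business Permit required.
Rule 8: floor area 10,000 square feet < 11,100 square feet → Large Premises Registration not required.
Rule 9: is a registered nonprofit (not: is a worker-owned cooperative); floor area 10,000 square feet > 4,900 square feet → Cooperative Certificate not required.
Rule 10: sells alcoholic beverages; is a registered nonprofit → General Business Authorization required.

Annual Authorization, Food Service Authorization, General Business Authorization, General Business Permit, Municipal Authorization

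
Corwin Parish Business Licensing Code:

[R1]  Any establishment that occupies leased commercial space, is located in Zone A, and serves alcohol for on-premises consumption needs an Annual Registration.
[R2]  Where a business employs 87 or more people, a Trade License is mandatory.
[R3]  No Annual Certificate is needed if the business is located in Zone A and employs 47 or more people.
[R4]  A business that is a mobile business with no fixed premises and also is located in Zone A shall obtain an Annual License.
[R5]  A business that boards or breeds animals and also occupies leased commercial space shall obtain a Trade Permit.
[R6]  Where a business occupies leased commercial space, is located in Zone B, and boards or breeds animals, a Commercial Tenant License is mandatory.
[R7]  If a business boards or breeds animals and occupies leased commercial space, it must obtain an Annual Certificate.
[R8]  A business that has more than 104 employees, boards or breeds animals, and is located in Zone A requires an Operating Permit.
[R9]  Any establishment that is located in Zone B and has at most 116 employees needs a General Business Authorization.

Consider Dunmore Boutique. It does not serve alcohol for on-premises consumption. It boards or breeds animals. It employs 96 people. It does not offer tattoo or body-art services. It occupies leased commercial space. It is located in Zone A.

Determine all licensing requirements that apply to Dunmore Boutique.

[R1] occupies leased commercial space; is located in Zone A; does not serve alcohol for on-premises consumption → Annual Registration not required.
[R2] employees 96 ≥ 87 → Trade License required.
[R3] is located in Zone A; employees 96 ≥ 47 → exempt from Annual Certificate.
[R4] occupies leased commercial space (not: is a mobile business with no fixed premises); is located in Zone A → Annual License not required.
[R5] boards or breeds animals; occupies leased commercial space → Trade Permit required.
[R6] occupies leased commercial space; is located in Zone A (not: is located in Zone B); boards or breeds animals → Commercial Tenant License not required.
[R7] boards or breeds animals; occupies leased commercial space → Annual Certificate required.
[R8] employees 96 ≤ 104; boards or breeds animals; is located in Zone A → Operating Permit not required.
[R9] is located in Zone A (not: is located in Zone B); employees 96 ≤ 116 → General Business Authorization not required.

Trade License, Trade Permit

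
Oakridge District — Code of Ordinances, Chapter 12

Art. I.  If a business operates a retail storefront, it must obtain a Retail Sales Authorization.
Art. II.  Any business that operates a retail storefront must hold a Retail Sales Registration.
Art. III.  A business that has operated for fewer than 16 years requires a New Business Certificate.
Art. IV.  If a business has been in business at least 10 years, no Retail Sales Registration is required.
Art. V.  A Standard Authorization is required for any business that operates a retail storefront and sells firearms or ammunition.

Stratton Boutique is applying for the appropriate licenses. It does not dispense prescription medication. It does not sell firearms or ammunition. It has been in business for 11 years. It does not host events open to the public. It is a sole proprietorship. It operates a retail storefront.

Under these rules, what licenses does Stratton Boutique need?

Art. I. operates a retail storefront → Retail Sales Authorization required.
Art. II. operates a retail storefront → Retail Sales Registration required.
Art. III. years in business 11 < 16 → New Business Certificate required.
Art. IV. years in business 11 ≥ 10 → exempt from Retail Sales Registration.
Art. V. operates a retail storefront; does not sell firearms or ammunition → Standard Authorization not required.

New Business Certificate, Retail Sales Authorization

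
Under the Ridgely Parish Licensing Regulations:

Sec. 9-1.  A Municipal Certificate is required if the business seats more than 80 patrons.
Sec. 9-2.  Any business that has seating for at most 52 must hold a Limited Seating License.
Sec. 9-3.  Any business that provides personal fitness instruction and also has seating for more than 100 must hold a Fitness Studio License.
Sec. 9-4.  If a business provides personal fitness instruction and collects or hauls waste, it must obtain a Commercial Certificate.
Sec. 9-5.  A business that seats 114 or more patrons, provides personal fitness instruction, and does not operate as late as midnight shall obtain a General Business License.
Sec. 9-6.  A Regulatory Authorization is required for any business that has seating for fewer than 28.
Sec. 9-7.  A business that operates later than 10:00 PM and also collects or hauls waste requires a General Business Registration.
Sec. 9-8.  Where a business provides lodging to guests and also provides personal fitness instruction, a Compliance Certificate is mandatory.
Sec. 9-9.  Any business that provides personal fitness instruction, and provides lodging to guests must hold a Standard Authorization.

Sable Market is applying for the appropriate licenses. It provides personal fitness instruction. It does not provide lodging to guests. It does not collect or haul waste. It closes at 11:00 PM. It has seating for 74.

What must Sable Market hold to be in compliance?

Sec. 9-1. seating 74 ≤ 80 → Municipal Certificate not required.
Sec. 9-2. seating 74 > 52 → Limited Seating License not required.
Sec. 9-3. provides personal fitness instruction; seating 74 ≤ 100 → Fitness Studio License not required.
Sec. 9-4. provides personal fitness instruction; does not collect or haul waste → Commercial Certificate not required.
Sec. 9-5. seating 74 < 114; provides personal fitness instruction; closes 11:00 PM, at/before midnight → General Business License not required.
Sec. 9-6. seating 74 ≥ 28 → Regulatory Authorization not required.
Sec. 9-7. closes 11:00 PM, after 10:00 PM; does not collect or haul waste → General Business Registration not required.
Sec. 9-8. does not provide lodging to guests; provides personal fitness instruction → Compliance Certificate not required.
Sec. 9-9. provides personal fitness instruction; does not provide lodging to guests → Standard Authorization not required.

None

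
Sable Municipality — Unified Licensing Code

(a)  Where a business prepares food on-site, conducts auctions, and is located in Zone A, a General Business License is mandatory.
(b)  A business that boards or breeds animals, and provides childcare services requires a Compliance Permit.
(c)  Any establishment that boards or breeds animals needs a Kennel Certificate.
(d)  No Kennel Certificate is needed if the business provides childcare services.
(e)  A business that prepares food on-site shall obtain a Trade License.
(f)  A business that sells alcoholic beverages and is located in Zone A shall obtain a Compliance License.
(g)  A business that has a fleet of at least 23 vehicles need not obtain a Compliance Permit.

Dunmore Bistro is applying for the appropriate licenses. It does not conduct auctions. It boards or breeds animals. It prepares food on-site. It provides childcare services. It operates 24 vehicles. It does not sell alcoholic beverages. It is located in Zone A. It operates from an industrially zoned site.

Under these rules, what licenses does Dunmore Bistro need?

Trade License

(a) prepares food on-site; does not conduct auctions; is located in Zone A → General Business License not required.
(b) boards or breeds animals; provides childcare services → Compliance Permit required.
(c) boards or breeds animals → Kennel Certificate required.
(d) provides childcare services → exempt from Kennel Certificate.
(e) prepares food on-site → Trade License required.
(f) does not sell alcoholic beverages; is located in Zone A → Compliance License not required.
(g) vehicles 24 ≥ 23 → exempt from Compliance Permit.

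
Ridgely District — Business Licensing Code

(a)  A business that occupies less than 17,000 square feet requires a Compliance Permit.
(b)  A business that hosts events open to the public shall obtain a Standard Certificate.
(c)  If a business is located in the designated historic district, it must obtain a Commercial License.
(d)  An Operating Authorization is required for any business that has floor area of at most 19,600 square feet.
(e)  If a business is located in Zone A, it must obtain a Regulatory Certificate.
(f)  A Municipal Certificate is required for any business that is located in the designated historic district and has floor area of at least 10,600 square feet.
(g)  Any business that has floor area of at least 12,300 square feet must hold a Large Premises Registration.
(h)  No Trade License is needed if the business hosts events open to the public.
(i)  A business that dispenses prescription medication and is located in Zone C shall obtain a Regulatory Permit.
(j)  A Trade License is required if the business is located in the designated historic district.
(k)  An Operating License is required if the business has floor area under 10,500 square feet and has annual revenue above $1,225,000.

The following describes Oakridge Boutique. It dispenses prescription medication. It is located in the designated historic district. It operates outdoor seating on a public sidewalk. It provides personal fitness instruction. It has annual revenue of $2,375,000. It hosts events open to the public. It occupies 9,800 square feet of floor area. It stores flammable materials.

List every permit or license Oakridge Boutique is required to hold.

Commercial License, Compliance Permit, Operating Authorization, Operating License, Standard Certificate

(a) floor area 9,800 square feet < 17,000 square feet → Compliance Permit required.
(b) hosts events open to the public → Standard Certificate required.
(c) is located in the designated historic district → Commercial License required.
(d) floor area 9,800 square feet ≤ 19,600 square feet → Operating Authorization required.
(e) is located in the designated historic district (not: is located in Zone A) → Regulatory Certificate not required.
(f) is located in the designated historic district; floor area 9,800 square feet < 10,600 square feet → Municipal Certificate not required.
(g) floor area 9,800 square feet < 12,300 square feet → Large Premises Registration not required.
(h) hosts events open to the public → exempt from Trade License.
(i) dispenses prescription medication; is located in the designated historic district (not: is located in Zone C) → Regulatory Permit not required.
(j) is located in the designated historic district → Trade License required.
(k) floor area 9,800 square feet < 10,500 square feet; revenue $2,375,000 > $1,225,000 → Operating License required.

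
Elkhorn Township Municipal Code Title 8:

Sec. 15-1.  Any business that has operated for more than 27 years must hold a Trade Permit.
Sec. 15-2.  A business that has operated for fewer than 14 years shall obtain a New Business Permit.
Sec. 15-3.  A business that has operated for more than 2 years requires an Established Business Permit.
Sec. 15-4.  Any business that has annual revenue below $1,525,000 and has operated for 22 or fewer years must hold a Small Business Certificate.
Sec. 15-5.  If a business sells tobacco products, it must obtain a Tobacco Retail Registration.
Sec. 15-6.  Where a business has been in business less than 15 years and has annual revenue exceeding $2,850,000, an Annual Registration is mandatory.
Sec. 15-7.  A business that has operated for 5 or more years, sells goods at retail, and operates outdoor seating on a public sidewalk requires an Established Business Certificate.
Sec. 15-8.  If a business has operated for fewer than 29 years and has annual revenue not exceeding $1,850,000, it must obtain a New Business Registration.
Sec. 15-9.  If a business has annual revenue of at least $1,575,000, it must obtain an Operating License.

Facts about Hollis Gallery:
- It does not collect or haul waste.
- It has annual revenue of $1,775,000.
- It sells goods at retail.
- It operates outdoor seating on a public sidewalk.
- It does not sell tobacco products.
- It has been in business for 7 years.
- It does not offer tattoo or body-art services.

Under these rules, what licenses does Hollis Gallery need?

Established Business Certificate, Established Business Permit, New Business Permit, New Business Registration, Operating License

Sec. 15-1. years in business 7 ≤ 27 → Trade Permit not required.
Sec. 15-2. years in business 7 < 14 → New Business Permit required.
Sec. 15-3. years in business 7 > 2 → Established Business Permit required.
Sec. 15-4. revenue $1,775,000 ≥ $1,525,000; years in business 7 ≤ 22 → Small Business Certificate not required.
Sec. 15-5. does not sell tobacco products → Tobacco Retail Registration not required.
Sec. 15-6. years in business 7 < 15; revenue $1,775,000 ≤ $2,850,000 → Annual Registration not required.
Sec. 15-7. years in business 7 ≥ 5; sells goods at retail; operates outdoor seating on a public sidewalk → Established Business Certificate required.
Sec. 15-8. years in business 7 < 29; revenue $1,775,000 ≤ $1,850,000 → New Business Registration required.
Sec. 15-9. revenue $1,775,000 ≥ $1,575,000 → Operating License required.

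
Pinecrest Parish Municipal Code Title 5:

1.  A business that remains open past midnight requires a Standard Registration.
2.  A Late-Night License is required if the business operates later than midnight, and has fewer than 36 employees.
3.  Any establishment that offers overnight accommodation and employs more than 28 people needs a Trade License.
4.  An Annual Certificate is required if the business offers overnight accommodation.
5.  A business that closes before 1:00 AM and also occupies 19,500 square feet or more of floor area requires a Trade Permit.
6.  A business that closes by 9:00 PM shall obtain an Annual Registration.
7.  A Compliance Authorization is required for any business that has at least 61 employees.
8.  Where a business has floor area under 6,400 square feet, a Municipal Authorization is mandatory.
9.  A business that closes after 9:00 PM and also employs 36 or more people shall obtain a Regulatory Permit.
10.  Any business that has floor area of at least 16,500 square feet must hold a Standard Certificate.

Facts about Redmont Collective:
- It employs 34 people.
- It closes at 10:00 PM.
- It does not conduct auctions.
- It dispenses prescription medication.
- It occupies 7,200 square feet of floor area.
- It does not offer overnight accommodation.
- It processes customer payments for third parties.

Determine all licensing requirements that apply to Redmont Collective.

1. closes 10:00 PM, at/before midnight → Standard Registration not required.
2. closes 10:00 PM, at/before midnight; employees 34 < 36 → Late-Night License not required.
3. does not offer overnight accommodation; employees 34 > 28 → Trade License not required.
4. does not offer overnight accommodation → Annual Certificate not required.
5. closes 10:00 PM, at/before 1:00 AM; floor area 7,200 square feet < 19,500 square feet → Trade Permit not required.
6. closes 10:00 PM, after 9:00 PM → Annual Registration not required.
7. employees 34 < 61 → Compliance Authorization not required.
8. floor area 7,200 square feet ≥ 6,400 square feet → Municipal Authorization not required.
9. closes 10:00 PM, after 9:00 PM; employees 34 < 36 → Regulatory Permit not required.
10. floor area 7,200 square feet < 16,500 square feet → Standard Certificate not required.

None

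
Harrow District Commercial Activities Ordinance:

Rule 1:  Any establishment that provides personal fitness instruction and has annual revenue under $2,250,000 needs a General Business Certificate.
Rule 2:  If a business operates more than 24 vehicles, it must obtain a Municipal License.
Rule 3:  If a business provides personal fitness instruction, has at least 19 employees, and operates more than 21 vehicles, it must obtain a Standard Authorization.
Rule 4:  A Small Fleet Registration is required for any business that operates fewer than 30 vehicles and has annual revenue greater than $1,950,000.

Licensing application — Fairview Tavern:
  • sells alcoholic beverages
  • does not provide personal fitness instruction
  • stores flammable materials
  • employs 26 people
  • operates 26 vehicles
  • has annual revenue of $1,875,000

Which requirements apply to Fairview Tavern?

Rule 1: does not provide personal fitness instruction; revenue $1,875,000 < $2,250,000 → General Business Certificate not required.
Rule 2: vehicles 26 > 24 → Municipal License required.
Rule 3: does not provide personal fitness instruction; employees 26 ≥ 19; vehicles 26 > 21 → Standard Authorization not required.
Rule 4: vehicles 26 < 30; revenue $1,875,000 ≤ $1,950,000 → Small Fleet Registration not required.

Municipal License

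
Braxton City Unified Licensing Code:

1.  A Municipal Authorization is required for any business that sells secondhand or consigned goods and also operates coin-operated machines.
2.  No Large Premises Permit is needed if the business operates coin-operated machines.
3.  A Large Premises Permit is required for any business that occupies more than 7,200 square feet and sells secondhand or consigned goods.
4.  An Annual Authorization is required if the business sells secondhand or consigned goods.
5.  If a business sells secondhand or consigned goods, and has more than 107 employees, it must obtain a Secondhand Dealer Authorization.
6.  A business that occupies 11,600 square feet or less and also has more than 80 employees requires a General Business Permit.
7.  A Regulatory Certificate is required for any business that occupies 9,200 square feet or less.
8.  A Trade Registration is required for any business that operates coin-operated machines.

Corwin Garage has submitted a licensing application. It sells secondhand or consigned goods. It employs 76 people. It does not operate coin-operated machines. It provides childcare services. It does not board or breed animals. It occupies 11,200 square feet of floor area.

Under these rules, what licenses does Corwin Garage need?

Annual Authorization, Large Premises Permit

1. sells secondhand or consigned goods; does not operate coin-operated machines → Municipal Authorization not required.
2. does not operate coin-operated machines → Large Premises Permit exemption does not apply.
3. floor area 11,200 square feet > 7,200 square feet; sells secondhand or consigned goods → Large Premises Permit required.
4. sells secondhand or consigned goods → Annual Authorization required.
5. sells secondhand or consigned goods; employees 76 ≤ 107 → Secondhand Dealer Authorization not required.
6. floor area 11,200 square feet ≤ 11,600 square feet; employees 76 ≤ 80 → General Business Permit not required.
7. floor area 11,200 square feet > 9,200 square feet → Regulatory Certificate not required.
8. does not operate coin-operated machines → Trade Registration not required.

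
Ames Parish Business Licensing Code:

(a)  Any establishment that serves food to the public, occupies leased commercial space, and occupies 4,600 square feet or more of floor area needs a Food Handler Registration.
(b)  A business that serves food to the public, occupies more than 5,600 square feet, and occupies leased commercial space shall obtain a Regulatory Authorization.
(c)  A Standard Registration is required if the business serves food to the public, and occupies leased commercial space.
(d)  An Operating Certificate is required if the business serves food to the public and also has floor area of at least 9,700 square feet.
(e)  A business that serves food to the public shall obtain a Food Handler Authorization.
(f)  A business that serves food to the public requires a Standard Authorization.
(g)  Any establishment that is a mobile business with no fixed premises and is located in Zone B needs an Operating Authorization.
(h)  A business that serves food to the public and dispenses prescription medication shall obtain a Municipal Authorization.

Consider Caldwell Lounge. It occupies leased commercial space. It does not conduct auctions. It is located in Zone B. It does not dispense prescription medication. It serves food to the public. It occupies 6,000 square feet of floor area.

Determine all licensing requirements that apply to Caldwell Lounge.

(a) serves food to the public; occupies leased commercial space; floor area 6,000 square feet ≥ 4,600 square feet → Food Handler Registration required.
(b) serves food to the public; floor area 6,000 square feet > 5,600 square feet; occupies leased commercial space → Regulatory Authorization required.
(c) serves food to the public; occupies leased commercial space → Standard Registration required.
(d) serves food to the public; floor area 6,000 square feet < 9,700 square feet → Operating Certificate not required.
(e) serves food to the public → Food Handler Authorization required.
(f) serves food to the public → Standard Authorization required.
(g) occupies leased commercial space (not: is a mobile business with no fixed premises); is located in Zone B → Operating Authorization not required.
(h) serves food to the public; does not dispense prescription medication → Municipal Authorization not required.

Food Handler Authorization, Food Handler Registration, Regulatory Authorization, Standard Authorization, Standard Registration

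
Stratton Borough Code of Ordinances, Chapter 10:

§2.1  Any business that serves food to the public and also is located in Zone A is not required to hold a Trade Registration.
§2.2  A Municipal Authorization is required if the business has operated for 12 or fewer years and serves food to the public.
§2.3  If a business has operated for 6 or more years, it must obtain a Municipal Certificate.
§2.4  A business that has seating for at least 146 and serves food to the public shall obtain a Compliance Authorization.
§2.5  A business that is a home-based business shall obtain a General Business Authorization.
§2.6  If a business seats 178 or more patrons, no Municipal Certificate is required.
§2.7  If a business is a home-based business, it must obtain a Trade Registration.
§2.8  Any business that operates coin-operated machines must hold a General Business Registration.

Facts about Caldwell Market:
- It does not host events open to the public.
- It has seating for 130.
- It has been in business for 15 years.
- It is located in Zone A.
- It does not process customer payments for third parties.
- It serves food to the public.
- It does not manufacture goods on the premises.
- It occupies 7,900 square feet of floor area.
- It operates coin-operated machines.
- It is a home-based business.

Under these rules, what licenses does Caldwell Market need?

General Business Authorization, General Business Registration, Municipal Certificate

§2.1 serves food to the public; is located in Zone A → exempt from Trade Registration.
§2.2 years in business 15 > 12; serves food to the public → Municipal Authorization not required.
§2.3 years in business 15 ≥ 6 → Municipal Certificate required.
§2.4 seating 130 < 146; serves food to the public → Compliance Authorization not required.
§2.5 is a home-based business → General Business Authorization required.
§2.6 seating 130 < 178 → Municipal Certificate exemption does not apply.
§2.7 is a home-based business → Trade Registration required.
§2.8 operates coin-operated machines → General Business Registration required.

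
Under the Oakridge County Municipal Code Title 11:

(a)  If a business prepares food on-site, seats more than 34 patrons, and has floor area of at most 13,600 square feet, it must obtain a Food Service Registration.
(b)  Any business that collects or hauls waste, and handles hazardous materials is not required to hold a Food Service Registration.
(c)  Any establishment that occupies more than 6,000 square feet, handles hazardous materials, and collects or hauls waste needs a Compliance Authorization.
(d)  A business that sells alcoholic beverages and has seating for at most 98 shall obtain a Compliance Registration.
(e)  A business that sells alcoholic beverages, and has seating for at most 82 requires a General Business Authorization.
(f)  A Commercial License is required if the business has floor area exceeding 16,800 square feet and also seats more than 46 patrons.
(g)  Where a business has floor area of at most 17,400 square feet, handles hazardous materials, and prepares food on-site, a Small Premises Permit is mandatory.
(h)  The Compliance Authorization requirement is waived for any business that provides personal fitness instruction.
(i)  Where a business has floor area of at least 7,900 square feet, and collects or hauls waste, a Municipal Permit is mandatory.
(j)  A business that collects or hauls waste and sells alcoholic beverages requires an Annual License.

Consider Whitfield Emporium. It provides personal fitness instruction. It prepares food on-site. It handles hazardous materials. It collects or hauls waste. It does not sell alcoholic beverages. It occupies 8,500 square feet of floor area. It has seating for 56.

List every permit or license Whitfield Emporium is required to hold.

(a) prepares food on-site; seating 56 > 34; floor area 8,500 square feet ≤ 13,600 square feet → Food Service Registration required.
(b) collects or hauls waste; handles hazardous materials → exempt from Food Service Registration.
(c) floor area 8,500 square feet > 6,000 square feet; handles hazardous materials; collects or hauls waste → Compliance Authorization required.
(d) does not sell alcoholic beverages; seating 56 ≤ 98 → Compliance Registration not required.
(e) does not sell alcoholic beverages; seating 56 ≤ 82 → General Business Authorization not required.
(f) floor area 8,500 square feet ≤ 16,800 square feet; seating 56 > 46 → Commercial License not required.
(g) floor area 8,500 square feet ≤ 17,400 square feet; handles hazardous materials; prepares food on-site → Small Premises Permit required.
(h) provides personal fitness instruction → exempt from Compliance Authorization.
(i) floor area 8,500 square feet ≥ 7,900 square feet; collects or hauls waste → Municipal Permit required.
(j) collects or hauls waste; does not sell alcoholic beverages → Annual License not required.

Municipal Permit, Small Premises Permit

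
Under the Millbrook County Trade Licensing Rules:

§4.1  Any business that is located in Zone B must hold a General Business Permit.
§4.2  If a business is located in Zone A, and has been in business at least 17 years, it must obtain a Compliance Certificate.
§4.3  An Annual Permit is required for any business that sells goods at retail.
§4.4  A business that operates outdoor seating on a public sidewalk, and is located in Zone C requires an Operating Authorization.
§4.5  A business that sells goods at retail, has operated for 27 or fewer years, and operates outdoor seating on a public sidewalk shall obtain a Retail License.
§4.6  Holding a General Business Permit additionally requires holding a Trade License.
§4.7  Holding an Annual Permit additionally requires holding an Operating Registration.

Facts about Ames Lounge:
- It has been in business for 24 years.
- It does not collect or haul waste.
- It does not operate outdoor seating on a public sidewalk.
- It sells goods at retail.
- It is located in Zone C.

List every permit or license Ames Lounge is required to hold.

§4.1 is located in Zone C (not: is located in Zone B) → General Business Permit not required.
§4.2 is located in Zone C (not: is located in Zone A); years in business 24 ≥ 17 → Compliance Certificate not required.
§4.3 sells goods at retail → Annual Permit required.
§4.4 does not operate outdoor seating on a public sidewalk; is located in Zone C → Operating Authorization not required.
§4.5 sells goods at retail; years in business 24 ≤ 27; does not operate outdoor seating on a public sidewalk → Retail License not required.
§4.6 General Business Permit is not required → no effect.
§4.7 Annual Permit is required → Operating Registration also required.

Annual Permit, Operating Registration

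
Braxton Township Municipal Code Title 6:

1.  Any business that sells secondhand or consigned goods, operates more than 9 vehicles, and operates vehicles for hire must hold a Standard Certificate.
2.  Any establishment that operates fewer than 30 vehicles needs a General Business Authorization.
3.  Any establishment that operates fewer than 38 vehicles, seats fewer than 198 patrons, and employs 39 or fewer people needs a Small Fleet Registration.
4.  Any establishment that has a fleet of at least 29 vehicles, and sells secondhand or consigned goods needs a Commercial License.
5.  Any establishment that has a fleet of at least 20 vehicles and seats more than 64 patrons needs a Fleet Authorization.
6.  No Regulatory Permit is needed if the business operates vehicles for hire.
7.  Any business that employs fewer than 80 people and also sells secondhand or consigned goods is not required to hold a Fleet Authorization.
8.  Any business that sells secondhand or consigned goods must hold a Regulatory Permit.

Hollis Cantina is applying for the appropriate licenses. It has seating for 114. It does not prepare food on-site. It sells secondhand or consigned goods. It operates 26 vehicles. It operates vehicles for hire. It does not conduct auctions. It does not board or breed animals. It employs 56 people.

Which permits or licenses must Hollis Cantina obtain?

General Business Authorization, Standard Certificate

1. sells secondhand or consigned goods; vehicles 26 > 9; operates vehicles for hire → Standard Certificate required.
2. vehicles 26 < 30 → General Business Authorization required.
3. vehicles 26 < 38; seating 114 < 198; employees 56 > 39 → Small Fleet Registration not required.
4. vehicles 26 < 29; sells secondhand or consigned goods → Commercial License not required.
5. vehicles 26 ≥ 20; seating 114 > 64 → Fleet Authorization required.
6. operates vehicles for hire → exempt from Regulatory Permit.
7. employees 56 < 80; sells secondhand or consigned goods → exempt from Fleet Authorization.
8. sells secondhand or consigned goods → Regulatory Permit required.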